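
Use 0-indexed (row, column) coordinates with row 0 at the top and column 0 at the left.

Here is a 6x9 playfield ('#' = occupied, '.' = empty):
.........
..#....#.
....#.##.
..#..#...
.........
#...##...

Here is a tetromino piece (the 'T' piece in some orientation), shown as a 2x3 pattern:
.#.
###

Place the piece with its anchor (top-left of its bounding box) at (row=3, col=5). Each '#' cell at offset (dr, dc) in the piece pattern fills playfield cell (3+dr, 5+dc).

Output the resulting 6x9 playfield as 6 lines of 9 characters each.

Answer: .........
..#....#.
....#.##.
..#..##..
.....###.
#...##...

Derivation:
Fill (3+0,5+1) = (3,6)
Fill (3+1,5+0) = (4,5)
Fill (3+1,5+1) = (4,6)
Fill (3+1,5+2) = (4,7)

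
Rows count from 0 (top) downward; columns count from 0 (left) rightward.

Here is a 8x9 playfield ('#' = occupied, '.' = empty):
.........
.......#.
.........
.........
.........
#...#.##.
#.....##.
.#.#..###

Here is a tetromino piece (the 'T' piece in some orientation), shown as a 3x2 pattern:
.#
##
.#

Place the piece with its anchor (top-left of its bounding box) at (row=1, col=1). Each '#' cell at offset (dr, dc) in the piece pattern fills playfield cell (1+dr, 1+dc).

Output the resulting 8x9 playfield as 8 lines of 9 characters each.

Answer: .........
..#....#.
.##......
..#......
.........
#...#.##.
#.....##.
.#.#..###

Derivation:
Fill (1+0,1+1) = (1,2)
Fill (1+1,1+0) = (2,1)
Fill (1+1,1+1) = (2,2)
Fill (1+2,1+1) = (3,2)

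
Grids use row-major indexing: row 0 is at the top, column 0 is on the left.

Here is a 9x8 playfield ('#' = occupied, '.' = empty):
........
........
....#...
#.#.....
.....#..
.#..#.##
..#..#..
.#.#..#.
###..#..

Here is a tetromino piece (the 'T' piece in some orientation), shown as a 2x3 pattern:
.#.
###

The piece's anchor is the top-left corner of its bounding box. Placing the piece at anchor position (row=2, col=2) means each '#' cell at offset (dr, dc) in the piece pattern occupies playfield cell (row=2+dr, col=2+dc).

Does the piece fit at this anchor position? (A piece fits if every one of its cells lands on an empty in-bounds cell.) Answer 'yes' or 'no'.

Answer: no

Derivation:
Check each piece cell at anchor (2, 2):
  offset (0,1) -> (2,3): empty -> OK
  offset (1,0) -> (3,2): occupied ('#') -> FAIL
  offset (1,1) -> (3,3): empty -> OK
  offset (1,2) -> (3,4): empty -> OK
All cells valid: no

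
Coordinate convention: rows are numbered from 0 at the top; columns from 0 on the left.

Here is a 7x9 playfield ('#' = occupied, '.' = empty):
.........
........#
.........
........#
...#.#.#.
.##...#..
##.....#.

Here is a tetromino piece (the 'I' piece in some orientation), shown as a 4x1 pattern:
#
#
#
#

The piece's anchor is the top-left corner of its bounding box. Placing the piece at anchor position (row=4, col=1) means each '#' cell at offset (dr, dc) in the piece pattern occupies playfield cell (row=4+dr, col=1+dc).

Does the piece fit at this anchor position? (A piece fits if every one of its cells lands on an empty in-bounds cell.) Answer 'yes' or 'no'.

Check each piece cell at anchor (4, 1):
  offset (0,0) -> (4,1): empty -> OK
  offset (1,0) -> (5,1): occupied ('#') -> FAIL
  offset (2,0) -> (6,1): occupied ('#') -> FAIL
  offset (3,0) -> (7,1): out of bounds -> FAIL
All cells valid: no

Answer: no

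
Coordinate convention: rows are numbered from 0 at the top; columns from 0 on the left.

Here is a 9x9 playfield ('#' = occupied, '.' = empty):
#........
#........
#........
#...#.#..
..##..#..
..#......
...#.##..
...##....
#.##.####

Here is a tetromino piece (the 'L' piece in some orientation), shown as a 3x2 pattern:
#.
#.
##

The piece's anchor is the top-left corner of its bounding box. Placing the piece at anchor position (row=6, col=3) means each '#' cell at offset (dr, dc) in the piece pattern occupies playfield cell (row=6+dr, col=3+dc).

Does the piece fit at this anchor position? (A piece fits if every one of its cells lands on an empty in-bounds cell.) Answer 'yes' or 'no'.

Answer: no

Derivation:
Check each piece cell at anchor (6, 3):
  offset (0,0) -> (6,3): occupied ('#') -> FAIL
  offset (1,0) -> (7,3): occupied ('#') -> FAIL
  offset (2,0) -> (8,3): occupied ('#') -> FAIL
  offset (2,1) -> (8,4): empty -> OK
All cells valid: no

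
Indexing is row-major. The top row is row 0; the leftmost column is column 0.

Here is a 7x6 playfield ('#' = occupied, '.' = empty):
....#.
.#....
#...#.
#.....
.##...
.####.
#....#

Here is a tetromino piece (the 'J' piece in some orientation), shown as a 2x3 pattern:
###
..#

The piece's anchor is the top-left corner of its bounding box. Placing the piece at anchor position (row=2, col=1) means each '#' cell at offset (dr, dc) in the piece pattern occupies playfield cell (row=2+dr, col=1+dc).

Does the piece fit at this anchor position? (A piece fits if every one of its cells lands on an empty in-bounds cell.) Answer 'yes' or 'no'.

Check each piece cell at anchor (2, 1):
  offset (0,0) -> (2,1): empty -> OK
  offset (0,1) -> (2,2): empty -> OK
  offset (0,2) -> (2,3): empty -> OK
  offset (1,2) -> (3,3): empty -> OK
All cells valid: yes

Answer: yes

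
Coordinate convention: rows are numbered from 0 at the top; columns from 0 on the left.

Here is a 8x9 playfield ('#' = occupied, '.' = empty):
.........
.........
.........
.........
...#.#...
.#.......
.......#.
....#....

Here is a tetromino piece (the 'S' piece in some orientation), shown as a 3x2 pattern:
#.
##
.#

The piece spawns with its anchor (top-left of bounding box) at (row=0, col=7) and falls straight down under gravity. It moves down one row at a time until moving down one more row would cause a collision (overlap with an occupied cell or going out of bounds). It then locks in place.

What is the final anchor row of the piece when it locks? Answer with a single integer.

Spawn at (row=0, col=7). Try each row:
  row 0: fits
  row 1: fits
  row 2: fits
  row 3: fits
  row 4: fits
  row 5: blocked -> lock at row 4

Answer: 4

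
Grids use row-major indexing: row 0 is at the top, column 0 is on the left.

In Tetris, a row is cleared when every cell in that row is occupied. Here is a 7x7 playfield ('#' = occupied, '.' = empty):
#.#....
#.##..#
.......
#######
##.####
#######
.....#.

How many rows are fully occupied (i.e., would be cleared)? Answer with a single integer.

Check each row:
  row 0: 5 empty cells -> not full
  row 1: 3 empty cells -> not full
  row 2: 7 empty cells -> not full
  row 3: 0 empty cells -> FULL (clear)
  row 4: 1 empty cell -> not full
  row 5: 0 empty cells -> FULL (clear)
  row 6: 6 empty cells -> not full
Total rows cleared: 2

Answer: 2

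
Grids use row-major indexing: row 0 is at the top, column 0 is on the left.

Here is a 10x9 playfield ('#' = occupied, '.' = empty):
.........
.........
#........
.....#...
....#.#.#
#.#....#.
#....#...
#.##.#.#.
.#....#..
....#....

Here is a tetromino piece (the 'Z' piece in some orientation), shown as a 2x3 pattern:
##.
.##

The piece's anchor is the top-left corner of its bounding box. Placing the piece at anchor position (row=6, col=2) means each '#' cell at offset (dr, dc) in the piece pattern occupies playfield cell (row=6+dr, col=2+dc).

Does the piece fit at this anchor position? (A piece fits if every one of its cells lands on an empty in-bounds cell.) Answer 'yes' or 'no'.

Check each piece cell at anchor (6, 2):
  offset (0,0) -> (6,2): empty -> OK
  offset (0,1) -> (6,3): empty -> OK
  offset (1,1) -> (7,3): occupied ('#') -> FAIL
  offset (1,2) -> (7,4): empty -> OK
All cells valid: no

Answer: no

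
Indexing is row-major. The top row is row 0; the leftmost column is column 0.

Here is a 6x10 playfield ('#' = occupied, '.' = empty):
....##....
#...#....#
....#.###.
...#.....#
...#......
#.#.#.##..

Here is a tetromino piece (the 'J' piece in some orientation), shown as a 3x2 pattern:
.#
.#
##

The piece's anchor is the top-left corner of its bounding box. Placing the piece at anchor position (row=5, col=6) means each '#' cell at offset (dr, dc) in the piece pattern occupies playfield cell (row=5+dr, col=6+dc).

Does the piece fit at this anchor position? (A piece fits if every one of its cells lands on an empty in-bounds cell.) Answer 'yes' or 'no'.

Answer: no

Derivation:
Check each piece cell at anchor (5, 6):
  offset (0,1) -> (5,7): occupied ('#') -> FAIL
  offset (1,1) -> (6,7): out of bounds -> FAIL
  offset (2,0) -> (7,6): out of bounds -> FAIL
  offset (2,1) -> (7,7): out of bounds -> FAIL
All cells valid: no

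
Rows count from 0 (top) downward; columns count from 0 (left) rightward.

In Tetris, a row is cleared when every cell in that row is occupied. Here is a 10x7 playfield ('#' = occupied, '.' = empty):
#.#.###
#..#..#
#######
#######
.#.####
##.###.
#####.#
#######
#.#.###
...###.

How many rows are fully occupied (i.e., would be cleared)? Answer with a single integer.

Check each row:
  row 0: 2 empty cells -> not full
  row 1: 4 empty cells -> not full
  row 2: 0 empty cells -> FULL (clear)
  row 3: 0 empty cells -> FULL (clear)
  row 4: 2 empty cells -> not full
  row 5: 2 empty cells -> not full
  row 6: 1 empty cell -> not full
  row 7: 0 empty cells -> FULL (clear)
  row 8: 2 empty cells -> not full
  row 9: 4 empty cells -> not full
Total rows cleared: 3

Answer: 3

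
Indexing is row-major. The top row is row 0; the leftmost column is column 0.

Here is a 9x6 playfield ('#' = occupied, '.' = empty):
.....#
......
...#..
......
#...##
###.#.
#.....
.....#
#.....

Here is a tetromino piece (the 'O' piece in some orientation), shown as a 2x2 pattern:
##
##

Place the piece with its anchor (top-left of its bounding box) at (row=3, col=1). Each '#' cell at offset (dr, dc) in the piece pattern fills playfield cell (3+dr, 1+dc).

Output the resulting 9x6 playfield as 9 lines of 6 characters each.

Answer: .....#
......
...#..
.##...
###.##
###.#.
#.....
.....#
#.....

Derivation:
Fill (3+0,1+0) = (3,1)
Fill (3+0,1+1) = (3,2)
Fill (3+1,1+0) = (4,1)
Fill (3+1,1+1) = (4,2)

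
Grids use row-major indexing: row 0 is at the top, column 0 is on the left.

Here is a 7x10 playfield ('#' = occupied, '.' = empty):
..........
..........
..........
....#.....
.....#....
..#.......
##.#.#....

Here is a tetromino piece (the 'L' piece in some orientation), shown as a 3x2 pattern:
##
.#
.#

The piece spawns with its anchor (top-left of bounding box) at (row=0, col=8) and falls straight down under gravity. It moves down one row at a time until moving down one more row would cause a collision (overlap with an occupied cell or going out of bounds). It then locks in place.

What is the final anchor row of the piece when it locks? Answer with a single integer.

Spawn at (row=0, col=8). Try each row:
  row 0: fits
  row 1: fits
  row 2: fits
  row 3: fits
  row 4: fits
  row 5: blocked -> lock at row 4

Answer: 4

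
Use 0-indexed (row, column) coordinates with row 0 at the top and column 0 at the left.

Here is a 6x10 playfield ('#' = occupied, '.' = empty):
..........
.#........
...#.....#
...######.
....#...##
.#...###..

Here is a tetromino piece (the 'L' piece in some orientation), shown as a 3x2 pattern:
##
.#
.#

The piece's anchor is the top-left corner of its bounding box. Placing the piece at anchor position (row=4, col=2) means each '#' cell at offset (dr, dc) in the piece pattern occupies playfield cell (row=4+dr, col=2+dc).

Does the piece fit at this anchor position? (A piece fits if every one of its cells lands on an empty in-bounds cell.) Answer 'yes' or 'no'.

Check each piece cell at anchor (4, 2):
  offset (0,0) -> (4,2): empty -> OK
  offset (0,1) -> (4,3): empty -> OK
  offset (1,1) -> (5,3): empty -> OK
  offset (2,1) -> (6,3): out of bounds -> FAIL
All cells valid: no

Answer: no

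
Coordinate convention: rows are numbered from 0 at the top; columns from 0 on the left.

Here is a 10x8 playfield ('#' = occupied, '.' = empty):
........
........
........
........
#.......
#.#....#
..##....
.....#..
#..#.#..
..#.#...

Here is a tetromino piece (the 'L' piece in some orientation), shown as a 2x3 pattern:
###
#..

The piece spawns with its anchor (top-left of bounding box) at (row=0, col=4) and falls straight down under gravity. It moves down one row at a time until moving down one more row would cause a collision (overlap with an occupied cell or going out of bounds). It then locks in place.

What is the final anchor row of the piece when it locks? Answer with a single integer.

Spawn at (row=0, col=4). Try each row:
  row 0: fits
  row 1: fits
  row 2: fits
  row 3: fits
  row 4: fits
  row 5: fits
  row 6: fits
  row 7: blocked -> lock at row 6

Answer: 6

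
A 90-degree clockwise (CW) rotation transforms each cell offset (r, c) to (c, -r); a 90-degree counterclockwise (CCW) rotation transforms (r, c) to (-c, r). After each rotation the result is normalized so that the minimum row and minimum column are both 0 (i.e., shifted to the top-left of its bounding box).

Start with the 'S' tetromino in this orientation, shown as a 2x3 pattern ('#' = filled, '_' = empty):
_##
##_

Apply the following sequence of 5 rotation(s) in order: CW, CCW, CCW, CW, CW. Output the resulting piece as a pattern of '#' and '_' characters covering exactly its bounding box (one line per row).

Start:
_##
##_
After rotation 1 (CW):
#_
##
_#
After rotation 2 (CCW):
_##
##_
After rotation 3 (CCW):
#_
##
_#
After rotation 4 (CW):
_##
##_
After rotation 5 (CW):
#_
##
_#

Answer: #_
##
_#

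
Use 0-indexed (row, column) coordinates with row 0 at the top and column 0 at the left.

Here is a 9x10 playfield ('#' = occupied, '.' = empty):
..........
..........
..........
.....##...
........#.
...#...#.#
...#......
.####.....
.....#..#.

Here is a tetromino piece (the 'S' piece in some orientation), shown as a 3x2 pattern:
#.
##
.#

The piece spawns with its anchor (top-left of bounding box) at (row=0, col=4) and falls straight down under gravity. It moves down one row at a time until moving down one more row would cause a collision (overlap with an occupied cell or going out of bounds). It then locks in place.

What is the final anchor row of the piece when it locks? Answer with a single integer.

Spawn at (row=0, col=4). Try each row:
  row 0: fits
  row 1: blocked -> lock at row 0

Answer: 0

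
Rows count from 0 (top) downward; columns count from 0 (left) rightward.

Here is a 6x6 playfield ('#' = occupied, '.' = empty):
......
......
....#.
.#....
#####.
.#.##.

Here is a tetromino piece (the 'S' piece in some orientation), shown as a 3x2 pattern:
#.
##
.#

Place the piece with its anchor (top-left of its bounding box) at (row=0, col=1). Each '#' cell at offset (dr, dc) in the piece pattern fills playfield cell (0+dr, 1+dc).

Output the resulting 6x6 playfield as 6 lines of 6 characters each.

Answer: .#....
.##...
..#.#.
.#....
#####.
.#.##.

Derivation:
Fill (0+0,1+0) = (0,1)
Fill (0+1,1+0) = (1,1)
Fill (0+1,1+1) = (1,2)
Fill (0+2,1+1) = (2,2)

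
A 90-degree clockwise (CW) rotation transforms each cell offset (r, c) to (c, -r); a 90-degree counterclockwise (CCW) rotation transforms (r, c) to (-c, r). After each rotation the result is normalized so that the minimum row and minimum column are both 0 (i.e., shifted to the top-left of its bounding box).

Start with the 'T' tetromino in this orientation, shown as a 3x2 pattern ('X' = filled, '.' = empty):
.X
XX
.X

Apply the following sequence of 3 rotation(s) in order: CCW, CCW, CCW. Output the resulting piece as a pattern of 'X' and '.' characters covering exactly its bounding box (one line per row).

Start:
.X
XX
.X
After rotation 1 (CCW):
XXX
.X.
After rotation 2 (CCW):
X.
XX
X.
After rotation 3 (CCW):
.X.
XXX

Answer: .X.
XXX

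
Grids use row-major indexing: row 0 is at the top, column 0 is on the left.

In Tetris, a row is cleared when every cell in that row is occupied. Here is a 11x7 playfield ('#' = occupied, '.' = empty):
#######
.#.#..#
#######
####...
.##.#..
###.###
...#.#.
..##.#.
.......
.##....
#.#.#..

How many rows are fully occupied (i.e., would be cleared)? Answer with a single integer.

Answer: 2

Derivation:
Check each row:
  row 0: 0 empty cells -> FULL (clear)
  row 1: 4 empty cells -> not full
  row 2: 0 empty cells -> FULL (clear)
  row 3: 3 empty cells -> not full
  row 4: 4 empty cells -> not full
  row 5: 1 empty cell -> not full
  row 6: 5 empty cells -> not full
  row 7: 4 empty cells -> not full
  row 8: 7 empty cells -> not full
  row 9: 5 empty cells -> not full
  row 10: 4 empty cells -> not full
Total rows cleared: 2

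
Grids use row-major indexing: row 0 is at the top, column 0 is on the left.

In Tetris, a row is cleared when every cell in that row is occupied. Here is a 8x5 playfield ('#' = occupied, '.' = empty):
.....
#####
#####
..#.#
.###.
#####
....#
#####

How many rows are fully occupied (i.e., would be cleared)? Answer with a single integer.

Answer: 4

Derivation:
Check each row:
  row 0: 5 empty cells -> not full
  row 1: 0 empty cells -> FULL (clear)
  row 2: 0 empty cells -> FULL (clear)
  row 3: 3 empty cells -> not full
  row 4: 2 empty cells -> not full
  row 5: 0 empty cells -> FULL (clear)
  row 6: 4 empty cells -> not full
  row 7: 0 empty cells -> FULL (clear)
Total rows cleared: 4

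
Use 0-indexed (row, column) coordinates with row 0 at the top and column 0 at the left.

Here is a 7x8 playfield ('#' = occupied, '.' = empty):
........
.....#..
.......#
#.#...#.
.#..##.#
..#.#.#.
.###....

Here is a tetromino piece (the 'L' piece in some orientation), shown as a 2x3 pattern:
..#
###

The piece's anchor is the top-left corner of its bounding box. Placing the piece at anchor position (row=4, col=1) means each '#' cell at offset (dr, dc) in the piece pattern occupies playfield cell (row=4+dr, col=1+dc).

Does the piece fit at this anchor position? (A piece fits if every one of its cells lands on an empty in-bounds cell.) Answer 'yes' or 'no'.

Check each piece cell at anchor (4, 1):
  offset (0,2) -> (4,3): empty -> OK
  offset (1,0) -> (5,1): empty -> OK
  offset (1,1) -> (5,2): occupied ('#') -> FAIL
  offset (1,2) -> (5,3): empty -> OK
All cells valid: no

Answer: no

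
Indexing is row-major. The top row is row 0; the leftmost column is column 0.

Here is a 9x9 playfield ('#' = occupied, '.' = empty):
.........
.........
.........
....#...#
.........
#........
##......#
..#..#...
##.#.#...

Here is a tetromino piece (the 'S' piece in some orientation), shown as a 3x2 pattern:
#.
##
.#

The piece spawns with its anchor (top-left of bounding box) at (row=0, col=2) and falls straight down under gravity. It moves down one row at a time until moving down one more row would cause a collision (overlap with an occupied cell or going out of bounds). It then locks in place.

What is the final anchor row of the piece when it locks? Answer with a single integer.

Spawn at (row=0, col=2). Try each row:
  row 0: fits
  row 1: fits
  row 2: fits
  row 3: fits
  row 4: fits
  row 5: fits
  row 6: blocked -> lock at row 5

Answer: 5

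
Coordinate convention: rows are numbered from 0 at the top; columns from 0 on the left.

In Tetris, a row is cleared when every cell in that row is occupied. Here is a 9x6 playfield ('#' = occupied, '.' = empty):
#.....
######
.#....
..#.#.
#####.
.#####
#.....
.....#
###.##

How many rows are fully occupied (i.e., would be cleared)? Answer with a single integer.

Check each row:
  row 0: 5 empty cells -> not full
  row 1: 0 empty cells -> FULL (clear)
  row 2: 5 empty cells -> not full
  row 3: 4 empty cells -> not full
  row 4: 1 empty cell -> not full
  row 5: 1 empty cell -> not full
  row 6: 5 empty cells -> not full
  row 7: 5 empty cells -> not full
  row 8: 1 empty cell -> not full
Total rows cleared: 1

Answer: 1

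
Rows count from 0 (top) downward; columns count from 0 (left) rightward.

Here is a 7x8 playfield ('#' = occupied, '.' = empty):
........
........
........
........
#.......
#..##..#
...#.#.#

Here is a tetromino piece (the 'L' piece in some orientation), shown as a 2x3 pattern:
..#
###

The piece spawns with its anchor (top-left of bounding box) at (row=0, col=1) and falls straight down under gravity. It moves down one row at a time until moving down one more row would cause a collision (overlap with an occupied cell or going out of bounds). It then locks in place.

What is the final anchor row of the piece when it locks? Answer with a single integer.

Answer: 3

Derivation:
Spawn at (row=0, col=1). Try each row:
  row 0: fits
  row 1: fits
  row 2: fits
  row 3: fits
  row 4: blocked -> lock at row 3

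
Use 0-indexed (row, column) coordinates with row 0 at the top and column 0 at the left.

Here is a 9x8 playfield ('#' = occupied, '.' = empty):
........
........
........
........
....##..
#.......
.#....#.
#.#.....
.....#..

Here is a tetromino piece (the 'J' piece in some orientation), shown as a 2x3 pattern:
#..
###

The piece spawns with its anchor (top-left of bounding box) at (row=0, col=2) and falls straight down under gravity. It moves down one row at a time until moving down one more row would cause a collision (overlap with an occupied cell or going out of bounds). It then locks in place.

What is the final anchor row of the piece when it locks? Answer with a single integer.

Spawn at (row=0, col=2). Try each row:
  row 0: fits
  row 1: fits
  row 2: fits
  row 3: blocked -> lock at row 2

Answer: 2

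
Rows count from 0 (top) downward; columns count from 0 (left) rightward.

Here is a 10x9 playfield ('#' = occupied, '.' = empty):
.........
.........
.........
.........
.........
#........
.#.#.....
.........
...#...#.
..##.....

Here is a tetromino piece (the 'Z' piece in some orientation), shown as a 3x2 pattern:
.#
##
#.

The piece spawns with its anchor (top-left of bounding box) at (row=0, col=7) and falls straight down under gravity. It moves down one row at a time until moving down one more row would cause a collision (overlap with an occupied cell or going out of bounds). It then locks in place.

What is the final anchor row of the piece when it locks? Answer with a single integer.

Answer: 5

Derivation:
Spawn at (row=0, col=7). Try each row:
  row 0: fits
  row 1: fits
  row 2: fits
  row 3: fits
  row 4: fits
  row 5: fits
  row 6: blocked -> lock at row 5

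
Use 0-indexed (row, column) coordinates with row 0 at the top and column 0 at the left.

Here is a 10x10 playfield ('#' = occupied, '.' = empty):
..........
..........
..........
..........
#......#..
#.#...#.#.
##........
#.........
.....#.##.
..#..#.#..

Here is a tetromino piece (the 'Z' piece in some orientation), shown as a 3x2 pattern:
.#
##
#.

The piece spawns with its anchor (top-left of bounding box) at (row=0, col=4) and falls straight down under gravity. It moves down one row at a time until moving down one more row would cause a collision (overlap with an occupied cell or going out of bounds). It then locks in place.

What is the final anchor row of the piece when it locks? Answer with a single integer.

Spawn at (row=0, col=4). Try each row:
  row 0: fits
  row 1: fits
  row 2: fits
  row 3: fits
  row 4: fits
  row 5: fits
  row 6: fits
  row 7: blocked -> lock at row 6

Answer: 6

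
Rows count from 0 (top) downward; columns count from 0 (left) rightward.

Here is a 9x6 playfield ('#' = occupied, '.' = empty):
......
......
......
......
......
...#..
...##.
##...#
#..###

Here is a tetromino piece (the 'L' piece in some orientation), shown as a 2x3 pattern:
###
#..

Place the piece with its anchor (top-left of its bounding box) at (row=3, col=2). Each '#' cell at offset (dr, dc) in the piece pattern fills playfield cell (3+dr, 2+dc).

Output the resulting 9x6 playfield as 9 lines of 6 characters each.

Fill (3+0,2+0) = (3,2)
Fill (3+0,2+1) = (3,3)
Fill (3+0,2+2) = (3,4)
Fill (3+1,2+0) = (4,2)

Answer: ......
......
......
..###.
..#...
...#..
...##.
##...#
#..###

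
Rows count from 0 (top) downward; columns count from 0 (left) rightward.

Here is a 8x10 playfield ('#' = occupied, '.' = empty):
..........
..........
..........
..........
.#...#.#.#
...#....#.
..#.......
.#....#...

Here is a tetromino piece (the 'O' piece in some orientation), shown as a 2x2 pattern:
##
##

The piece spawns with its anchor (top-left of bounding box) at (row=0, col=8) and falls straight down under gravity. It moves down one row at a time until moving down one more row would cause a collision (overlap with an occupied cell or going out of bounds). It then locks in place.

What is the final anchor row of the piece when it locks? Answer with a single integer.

Answer: 2

Derivation:
Spawn at (row=0, col=8). Try each row:
  row 0: fits
  row 1: fits
  row 2: fits
  row 3: blocked -> lock at row 2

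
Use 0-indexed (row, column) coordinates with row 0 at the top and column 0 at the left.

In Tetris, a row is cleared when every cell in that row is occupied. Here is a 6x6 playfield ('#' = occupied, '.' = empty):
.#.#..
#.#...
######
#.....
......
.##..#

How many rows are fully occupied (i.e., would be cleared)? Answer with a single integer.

Check each row:
  row 0: 4 empty cells -> not full
  row 1: 4 empty cells -> not full
  row 2: 0 empty cells -> FULL (clear)
  row 3: 5 empty cells -> not full
  row 4: 6 empty cells -> not full
  row 5: 3 empty cells -> not full
Total rows cleared: 1

Answer: 1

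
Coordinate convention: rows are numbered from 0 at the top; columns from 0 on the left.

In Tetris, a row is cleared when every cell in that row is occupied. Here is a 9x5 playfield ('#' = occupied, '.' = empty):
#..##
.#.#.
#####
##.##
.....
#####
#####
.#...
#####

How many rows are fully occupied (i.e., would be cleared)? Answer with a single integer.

Check each row:
  row 0: 2 empty cells -> not full
  row 1: 3 empty cells -> not full
  row 2: 0 empty cells -> FULL (clear)
  row 3: 1 empty cell -> not full
  row 4: 5 empty cells -> not full
  row 5: 0 empty cells -> FULL (clear)
  row 6: 0 empty cells -> FULL (clear)
  row 7: 4 empty cells -> not full
  row 8: 0 empty cells -> FULL (clear)
Total rows cleared: 4

Answer: 4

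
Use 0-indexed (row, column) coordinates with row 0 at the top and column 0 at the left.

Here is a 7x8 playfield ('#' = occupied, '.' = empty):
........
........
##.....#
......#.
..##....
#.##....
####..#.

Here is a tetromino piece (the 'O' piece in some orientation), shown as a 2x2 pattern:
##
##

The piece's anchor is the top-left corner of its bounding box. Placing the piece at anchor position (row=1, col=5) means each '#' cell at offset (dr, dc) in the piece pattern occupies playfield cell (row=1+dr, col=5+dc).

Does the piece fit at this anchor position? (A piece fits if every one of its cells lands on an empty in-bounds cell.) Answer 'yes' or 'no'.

Check each piece cell at anchor (1, 5):
  offset (0,0) -> (1,5): empty -> OK
  offset (0,1) -> (1,6): empty -> OK
  offset (1,0) -> (2,5): empty -> OK
  offset (1,1) -> (2,6): empty -> OK
All cells valid: yes

Answer: yes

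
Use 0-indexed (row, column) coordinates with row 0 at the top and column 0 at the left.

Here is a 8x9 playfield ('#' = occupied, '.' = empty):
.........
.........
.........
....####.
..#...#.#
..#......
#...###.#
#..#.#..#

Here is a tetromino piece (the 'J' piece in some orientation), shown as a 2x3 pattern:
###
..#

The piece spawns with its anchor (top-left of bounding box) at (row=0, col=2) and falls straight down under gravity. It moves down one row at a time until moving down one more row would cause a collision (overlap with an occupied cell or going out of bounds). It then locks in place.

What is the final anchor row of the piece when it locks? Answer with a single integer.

Spawn at (row=0, col=2). Try each row:
  row 0: fits
  row 1: fits
  row 2: blocked -> lock at row 1

Answer: 1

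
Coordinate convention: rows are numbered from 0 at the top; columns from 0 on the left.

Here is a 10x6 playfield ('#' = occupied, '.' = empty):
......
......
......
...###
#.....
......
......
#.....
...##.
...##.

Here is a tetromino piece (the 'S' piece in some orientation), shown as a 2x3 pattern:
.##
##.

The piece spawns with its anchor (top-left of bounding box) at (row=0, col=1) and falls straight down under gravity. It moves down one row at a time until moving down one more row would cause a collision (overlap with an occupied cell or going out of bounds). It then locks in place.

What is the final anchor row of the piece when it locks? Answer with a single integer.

Spawn at (row=0, col=1). Try each row:
  row 0: fits
  row 1: fits
  row 2: fits
  row 3: blocked -> lock at row 2

Answer: 2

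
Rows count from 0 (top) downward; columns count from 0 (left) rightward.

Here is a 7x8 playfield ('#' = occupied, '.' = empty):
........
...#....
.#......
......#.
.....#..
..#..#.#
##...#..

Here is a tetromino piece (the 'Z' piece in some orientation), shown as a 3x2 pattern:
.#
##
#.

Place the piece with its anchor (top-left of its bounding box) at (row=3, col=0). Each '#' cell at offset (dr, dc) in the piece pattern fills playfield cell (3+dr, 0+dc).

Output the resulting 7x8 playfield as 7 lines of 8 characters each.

Answer: ........
...#....
.#......
.#....#.
##...#..
#.#..#.#
##...#..

Derivation:
Fill (3+0,0+1) = (3,1)
Fill (3+1,0+0) = (4,0)
Fill (3+1,0+1) = (4,1)
Fill (3+2,0+0) = (5,0)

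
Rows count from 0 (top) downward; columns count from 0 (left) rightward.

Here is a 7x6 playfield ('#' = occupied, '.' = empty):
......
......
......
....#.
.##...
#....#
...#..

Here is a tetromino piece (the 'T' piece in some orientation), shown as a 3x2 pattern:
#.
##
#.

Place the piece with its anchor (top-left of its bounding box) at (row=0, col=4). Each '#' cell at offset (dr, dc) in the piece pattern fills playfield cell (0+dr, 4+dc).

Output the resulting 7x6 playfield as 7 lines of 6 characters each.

Fill (0+0,4+0) = (0,4)
Fill (0+1,4+0) = (1,4)
Fill (0+1,4+1) = (1,5)
Fill (0+2,4+0) = (2,4)

Answer: ....#.
....##
....#.
....#.
.##...
#....#
...#..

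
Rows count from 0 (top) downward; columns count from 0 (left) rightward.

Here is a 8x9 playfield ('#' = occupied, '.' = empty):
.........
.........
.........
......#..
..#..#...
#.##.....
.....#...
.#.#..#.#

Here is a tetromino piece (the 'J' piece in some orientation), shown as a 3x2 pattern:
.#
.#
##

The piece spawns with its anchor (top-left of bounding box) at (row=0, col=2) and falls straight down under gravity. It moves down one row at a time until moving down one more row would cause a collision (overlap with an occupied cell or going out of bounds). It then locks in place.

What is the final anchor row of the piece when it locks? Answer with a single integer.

Spawn at (row=0, col=2). Try each row:
  row 0: fits
  row 1: fits
  row 2: blocked -> lock at row 1

Answer: 1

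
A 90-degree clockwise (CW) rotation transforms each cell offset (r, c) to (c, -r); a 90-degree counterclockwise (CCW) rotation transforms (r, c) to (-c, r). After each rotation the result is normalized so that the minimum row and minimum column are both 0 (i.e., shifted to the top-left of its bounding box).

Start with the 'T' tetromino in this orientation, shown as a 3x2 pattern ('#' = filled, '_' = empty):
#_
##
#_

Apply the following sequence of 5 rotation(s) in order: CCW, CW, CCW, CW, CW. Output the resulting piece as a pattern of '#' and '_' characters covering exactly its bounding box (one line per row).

Start:
#_
##
#_
After rotation 1 (CCW):
_#_
###
After rotation 2 (CW):
#_
##
#_
After rotation 3 (CCW):
_#_
###
After rotation 4 (CW):
#_
##
#_
After rotation 5 (CW):
###
_#_

Answer: ###
_#_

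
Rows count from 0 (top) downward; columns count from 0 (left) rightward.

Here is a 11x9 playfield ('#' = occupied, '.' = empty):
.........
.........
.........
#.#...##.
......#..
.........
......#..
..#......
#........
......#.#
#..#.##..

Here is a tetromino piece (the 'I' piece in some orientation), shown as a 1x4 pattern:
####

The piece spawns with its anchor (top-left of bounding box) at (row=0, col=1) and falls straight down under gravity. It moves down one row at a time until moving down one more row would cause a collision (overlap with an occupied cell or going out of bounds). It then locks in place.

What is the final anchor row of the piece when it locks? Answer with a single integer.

Answer: 2

Derivation:
Spawn at (row=0, col=1). Try each row:
  row 0: fits
  row 1: fits
  row 2: fits
  row 3: blocked -> lock at row 2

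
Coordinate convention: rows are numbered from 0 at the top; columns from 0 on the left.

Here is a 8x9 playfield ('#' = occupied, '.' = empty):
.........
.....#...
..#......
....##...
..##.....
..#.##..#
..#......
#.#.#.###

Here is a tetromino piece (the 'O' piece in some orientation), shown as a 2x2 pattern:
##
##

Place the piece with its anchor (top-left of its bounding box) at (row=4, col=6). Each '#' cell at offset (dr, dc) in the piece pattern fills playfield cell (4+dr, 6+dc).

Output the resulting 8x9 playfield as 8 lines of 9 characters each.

Fill (4+0,6+0) = (4,6)
Fill (4+0,6+1) = (4,7)
Fill (4+1,6+0) = (5,6)
Fill (4+1,6+1) = (5,7)

Answer: .........
.....#...
..#......
....##...
..##..##.
..#.#####
..#......
#.#.#.###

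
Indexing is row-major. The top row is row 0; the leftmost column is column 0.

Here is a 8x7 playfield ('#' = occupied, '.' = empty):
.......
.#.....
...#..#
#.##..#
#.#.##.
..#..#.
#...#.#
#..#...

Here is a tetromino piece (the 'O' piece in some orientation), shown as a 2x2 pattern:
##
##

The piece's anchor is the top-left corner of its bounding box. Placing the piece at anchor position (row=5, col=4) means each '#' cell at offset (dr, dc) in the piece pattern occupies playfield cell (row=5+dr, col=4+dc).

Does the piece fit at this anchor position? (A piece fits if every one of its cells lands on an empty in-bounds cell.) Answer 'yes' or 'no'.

Answer: no

Derivation:
Check each piece cell at anchor (5, 4):
  offset (0,0) -> (5,4): empty -> OK
  offset (0,1) -> (5,5): occupied ('#') -> FAIL
  offset (1,0) -> (6,4): occupied ('#') -> FAIL
  offset (1,1) -> (6,5): empty -> OK
All cells valid: no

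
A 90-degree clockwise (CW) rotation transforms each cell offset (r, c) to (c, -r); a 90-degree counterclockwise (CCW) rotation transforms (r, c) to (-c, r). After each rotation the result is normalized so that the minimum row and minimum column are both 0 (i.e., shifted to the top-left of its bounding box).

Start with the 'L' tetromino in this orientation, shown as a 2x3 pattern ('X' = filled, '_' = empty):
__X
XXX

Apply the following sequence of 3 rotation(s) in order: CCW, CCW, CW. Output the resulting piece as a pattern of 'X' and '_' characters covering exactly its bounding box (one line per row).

Answer: XX
_X
_X

Derivation:
Start:
__X
XXX
After rotation 1 (CCW):
XX
_X
_X
After rotation 2 (CCW):
XXX
X__
After rotation 3 (CW):
XX
_X
_X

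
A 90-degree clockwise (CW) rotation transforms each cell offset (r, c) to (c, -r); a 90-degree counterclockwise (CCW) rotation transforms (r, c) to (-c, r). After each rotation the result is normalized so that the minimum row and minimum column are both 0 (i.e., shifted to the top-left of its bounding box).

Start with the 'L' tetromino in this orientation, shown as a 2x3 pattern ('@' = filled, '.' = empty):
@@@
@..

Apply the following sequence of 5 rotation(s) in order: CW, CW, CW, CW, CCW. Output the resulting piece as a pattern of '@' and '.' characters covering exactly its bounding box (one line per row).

Answer: @.
@.
@@

Derivation:
Start:
@@@
@..
After rotation 1 (CW):
@@
.@
.@
After rotation 2 (CW):
..@
@@@
After rotation 3 (CW):
@.
@.
@@
After rotation 4 (CW):
@@@
@..
After rotation 5 (CCW):
@.
@.
@@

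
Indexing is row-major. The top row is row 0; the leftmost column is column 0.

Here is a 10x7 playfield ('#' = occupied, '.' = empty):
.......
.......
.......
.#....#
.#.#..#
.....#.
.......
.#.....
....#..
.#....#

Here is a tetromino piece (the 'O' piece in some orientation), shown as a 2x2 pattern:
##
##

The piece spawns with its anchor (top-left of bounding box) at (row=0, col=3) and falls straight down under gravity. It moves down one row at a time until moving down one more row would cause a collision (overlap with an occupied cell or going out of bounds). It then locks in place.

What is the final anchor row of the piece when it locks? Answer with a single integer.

Answer: 2

Derivation:
Spawn at (row=0, col=3). Try each row:
  row 0: fits
  row 1: fits
  row 2: fits
  row 3: blocked -> lock at row 2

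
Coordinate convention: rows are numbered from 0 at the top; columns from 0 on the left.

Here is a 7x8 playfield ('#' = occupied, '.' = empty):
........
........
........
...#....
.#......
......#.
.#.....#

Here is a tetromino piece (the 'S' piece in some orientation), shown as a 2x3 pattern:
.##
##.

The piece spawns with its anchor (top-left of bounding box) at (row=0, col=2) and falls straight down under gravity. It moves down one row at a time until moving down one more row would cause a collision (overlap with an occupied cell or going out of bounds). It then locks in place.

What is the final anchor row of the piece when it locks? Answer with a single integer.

Answer: 1

Derivation:
Spawn at (row=0, col=2). Try each row:
  row 0: fits
  row 1: fits
  row 2: blocked -> lock at row 1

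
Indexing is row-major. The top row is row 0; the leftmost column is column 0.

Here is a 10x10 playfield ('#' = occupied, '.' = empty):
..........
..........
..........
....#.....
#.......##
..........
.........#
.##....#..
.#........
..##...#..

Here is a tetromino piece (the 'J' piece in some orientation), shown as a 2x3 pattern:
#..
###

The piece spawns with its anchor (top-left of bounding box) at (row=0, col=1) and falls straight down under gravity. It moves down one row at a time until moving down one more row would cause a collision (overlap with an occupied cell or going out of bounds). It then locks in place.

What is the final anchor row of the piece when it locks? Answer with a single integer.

Answer: 5

Derivation:
Spawn at (row=0, col=1). Try each row:
  row 0: fits
  row 1: fits
  row 2: fits
  row 3: fits
  row 4: fits
  row 5: fits
  row 6: blocked -> lock at row 5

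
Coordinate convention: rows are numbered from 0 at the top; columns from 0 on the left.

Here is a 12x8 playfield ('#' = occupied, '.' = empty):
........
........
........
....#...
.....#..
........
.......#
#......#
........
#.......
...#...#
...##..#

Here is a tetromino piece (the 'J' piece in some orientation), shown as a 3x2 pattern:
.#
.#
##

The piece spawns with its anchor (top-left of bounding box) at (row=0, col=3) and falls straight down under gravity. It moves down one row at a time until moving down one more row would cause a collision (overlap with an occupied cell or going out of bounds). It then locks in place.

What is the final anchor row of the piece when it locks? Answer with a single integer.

Answer: 0

Derivation:
Spawn at (row=0, col=3). Try each row:
  row 0: fits
  row 1: blocked -> lock at row 0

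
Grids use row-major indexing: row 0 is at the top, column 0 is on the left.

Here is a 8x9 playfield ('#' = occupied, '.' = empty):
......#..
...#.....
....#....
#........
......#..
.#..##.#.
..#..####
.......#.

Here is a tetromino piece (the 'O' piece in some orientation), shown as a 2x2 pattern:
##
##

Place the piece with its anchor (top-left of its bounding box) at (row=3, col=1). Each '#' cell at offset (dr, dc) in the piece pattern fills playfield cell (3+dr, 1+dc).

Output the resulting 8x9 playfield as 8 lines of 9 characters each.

Answer: ......#..
...#.....
....#....
###......
.##...#..
.#..##.#.
..#..####
.......#.

Derivation:
Fill (3+0,1+0) = (3,1)
Fill (3+0,1+1) = (3,2)
Fill (3+1,1+0) = (4,1)
Fill (3+1,1+1) = (4,2)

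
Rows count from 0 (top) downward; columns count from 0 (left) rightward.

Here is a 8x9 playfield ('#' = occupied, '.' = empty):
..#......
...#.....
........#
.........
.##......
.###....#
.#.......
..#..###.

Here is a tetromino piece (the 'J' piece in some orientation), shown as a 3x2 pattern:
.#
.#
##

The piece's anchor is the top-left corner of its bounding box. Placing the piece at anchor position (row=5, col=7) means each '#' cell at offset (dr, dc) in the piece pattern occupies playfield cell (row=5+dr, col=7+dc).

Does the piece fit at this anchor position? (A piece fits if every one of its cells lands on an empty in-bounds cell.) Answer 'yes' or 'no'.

Answer: no

Derivation:
Check each piece cell at anchor (5, 7):
  offset (0,1) -> (5,8): occupied ('#') -> FAIL
  offset (1,1) -> (6,8): empty -> OK
  offset (2,0) -> (7,7): occupied ('#') -> FAIL
  offset (2,1) -> (7,8): empty -> OK
All cells valid: no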